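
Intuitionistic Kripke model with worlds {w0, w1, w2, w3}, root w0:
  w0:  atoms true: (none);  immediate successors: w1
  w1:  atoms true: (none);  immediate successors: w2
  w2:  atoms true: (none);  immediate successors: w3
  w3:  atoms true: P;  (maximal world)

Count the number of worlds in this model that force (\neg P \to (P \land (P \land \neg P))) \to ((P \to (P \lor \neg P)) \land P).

1

w0: does not force it — w0 \nVdash (\neg P \to (P \land (P \land \neg P))) \to ((P \to (P \lor \neg P)) \land P): already at w0 itself, w0 \Vdash \neg P \to (P \land (P \land \neg P)) but w0 \nVdash (P \to (P \lor \neg P)) \land P.
w1: does not force it — w1 \nVdash (\neg P \to (P \land (P \land \neg P))) \to ((P \to (P \lor \neg P)) \land P): already at w1 itself, w1 \Vdash \neg P \to (P \land (P \land \neg P)) but w1 \nVdash (P \to (P \lor \neg P)) \land P.
w2: does not force it — w2 \nVdash (\neg P \to (P \land (P \land \neg P))) \to ((P \to (P \lor \neg P)) \land P): already at w2 itself, w2 \Vdash \neg P \to (P \land (P \land \neg P)) but w2 \nVdash (P \to (P \lor \neg P)) \land P.
w3: forces it.
Worlds forcing the formula: {w3}.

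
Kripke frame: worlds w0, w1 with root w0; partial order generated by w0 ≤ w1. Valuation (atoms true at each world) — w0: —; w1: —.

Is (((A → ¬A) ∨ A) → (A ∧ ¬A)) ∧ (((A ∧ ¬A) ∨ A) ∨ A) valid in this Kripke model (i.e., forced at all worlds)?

Not every world: w0 ⊮ (((A → ¬A) ∨ A) → (A ∧ ¬A)) ∧ (((A ∧ ¬A) ∨ A) ∨ A).
w0 ⊮ (((A → ¬A) ∨ A) → (A ∧ ¬A)) ∧ (((A ∧ ¬A) ∨ A) ∨ A) since w0 fails ((A → ¬A) ∨ A) → (A ∧ ¬A).

No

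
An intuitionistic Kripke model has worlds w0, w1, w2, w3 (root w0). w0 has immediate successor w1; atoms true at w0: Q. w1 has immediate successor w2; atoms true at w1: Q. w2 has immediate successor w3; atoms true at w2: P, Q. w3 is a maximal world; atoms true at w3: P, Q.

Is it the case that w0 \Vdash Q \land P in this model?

No

w0 \nVdash Q \land P since w0 fails P.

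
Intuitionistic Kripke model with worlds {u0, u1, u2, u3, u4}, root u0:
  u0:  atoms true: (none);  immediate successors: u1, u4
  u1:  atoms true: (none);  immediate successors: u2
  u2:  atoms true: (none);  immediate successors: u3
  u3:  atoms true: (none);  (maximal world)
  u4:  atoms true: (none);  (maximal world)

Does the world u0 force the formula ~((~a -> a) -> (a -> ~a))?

No

u0 ||-/- ~((~a -> a) -> (a -> ~a)) since u0 is accessible from u0 and u0 ||- (~a -> a) -> (a -> ~a).
u0 ||- (~a -> a) -> (a -> ~a) vacuously: no world accessible from u0 forces the antecedent ~a -> a.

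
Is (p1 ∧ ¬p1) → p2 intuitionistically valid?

Yes

This is an instance of ex falso quodlibet, which is intuitionistically derivable.
No world can force both p1 and ¬p1, so the antecedent p1 ∧ ¬p1 is never forced and the implication holds vacuously at every world.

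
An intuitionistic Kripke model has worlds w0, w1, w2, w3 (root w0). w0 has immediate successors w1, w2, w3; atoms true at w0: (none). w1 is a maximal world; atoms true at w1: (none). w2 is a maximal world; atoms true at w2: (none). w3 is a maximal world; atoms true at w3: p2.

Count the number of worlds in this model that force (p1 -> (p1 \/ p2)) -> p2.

w0: does not force it — w0 ||-/- (p1 -> (p1 \/ p2)) -> p2: already at w0 itself, w0 ||- p1 -> (p1 \/ p2) but w0 ||-/- p2.
w1: does not force it — w1 ||-/- (p1 -> (p1 \/ p2)) -> p2: already at w1 itself, w1 ||- p1 -> (p1 \/ p2) but w1 ||-/- p2.
w2: does not force it — w2 ||-/- (p1 -> (p1 \/ p2)) -> p2: already at w2 itself, w2 ||- p1 -> (p1 \/ p2) but w2 ||-/- p2.
w3: forces it.
Worlds forcing the formula: {w3}.

1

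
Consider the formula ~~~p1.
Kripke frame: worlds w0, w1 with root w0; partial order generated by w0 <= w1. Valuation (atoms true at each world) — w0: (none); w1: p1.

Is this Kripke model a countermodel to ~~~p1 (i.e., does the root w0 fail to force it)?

w0 ||-/- ~~~p1 since w0 is accessible from w0 and w0 ||- ~~p1.
w0 ||- ~~p1: no world accessible from w0 forces ~p1.
So the root w0 does not force ~~~p1; the model is a countermodel.

Yes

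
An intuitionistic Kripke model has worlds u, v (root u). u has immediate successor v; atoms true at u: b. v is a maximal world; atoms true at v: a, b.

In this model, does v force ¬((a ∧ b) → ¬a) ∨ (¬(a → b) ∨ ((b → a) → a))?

v ⊩ ¬((a ∧ b) → ¬a) ∨ (¬(a → b) ∨ ((b → a) → a)) via the disjunct ¬((a ∧ b) → ¬a).

Yes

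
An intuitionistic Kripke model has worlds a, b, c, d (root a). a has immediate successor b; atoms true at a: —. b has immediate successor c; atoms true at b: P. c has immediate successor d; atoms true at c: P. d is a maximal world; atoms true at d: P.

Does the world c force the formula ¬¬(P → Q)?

c ⊮ ¬¬(P → Q) since c is accessible from c and c ⊩ ¬(P → Q).
c ⊩ ¬(P → Q): no world accessible from c forces P → Q.

No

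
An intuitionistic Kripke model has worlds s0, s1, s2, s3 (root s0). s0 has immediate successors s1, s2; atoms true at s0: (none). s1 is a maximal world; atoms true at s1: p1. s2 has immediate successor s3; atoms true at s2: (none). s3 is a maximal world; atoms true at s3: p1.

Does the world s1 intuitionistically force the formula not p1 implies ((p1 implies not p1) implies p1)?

s1 forces not p1 implies ((p1 implies not p1) implies p1) vacuously: no world accessible from s1 forces the antecedent not p1.

Yes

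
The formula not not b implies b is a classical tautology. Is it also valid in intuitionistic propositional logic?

No

This is double-negation elimination, which is not intuitionistically valid.
A Kripke countermodel: worlds u, v; order generated by u <= v; atoms true at each world — u:{}; v:{b}.
u does not force not not b implies b: already at u itself, u forces not not b but u does not force b.
u lacks atom b, so u does not force b.
So the root u does not force the formula.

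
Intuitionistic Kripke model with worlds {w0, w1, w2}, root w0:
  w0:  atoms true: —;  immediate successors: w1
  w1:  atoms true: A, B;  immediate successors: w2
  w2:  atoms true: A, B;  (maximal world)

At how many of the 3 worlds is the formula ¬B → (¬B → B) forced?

w0: forces it.
w1: forces it.
w2: forces it.
Worlds forcing the formula: {w0, w1, w2}.

3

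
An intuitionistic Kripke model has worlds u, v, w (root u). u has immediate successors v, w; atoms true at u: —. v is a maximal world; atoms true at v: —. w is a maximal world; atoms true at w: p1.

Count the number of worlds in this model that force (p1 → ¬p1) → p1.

1

u: does not force it — u ⊮ (p1 → ¬p1) → p1: at the accessible world v, v ⊩ p1 → ¬p1 but v ⊮ p1.
v: does not force it.
w: forces it.
Worlds forcing the formula: {w}.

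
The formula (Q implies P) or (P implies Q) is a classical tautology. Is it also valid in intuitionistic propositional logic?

This is the Gödel–Dummett linearity axiom, which is not intuitionistically valid.
A Kripke countermodel: worlds s0, s1, s2; order generated by s0 <= s1, s0 <= s2; atoms true at each world — s0:{}; s1:{Q}; s2:{P}.
s0 does not force (Q implies P) or (P implies Q): neither disjunct is forced at s0.
s0 does not force Q implies P: at the accessible world s1, s1 forces Q but s1 does not force P.
s1 lacks atom P, so s1 does not force P.
So the root s0 does not force the formula.

No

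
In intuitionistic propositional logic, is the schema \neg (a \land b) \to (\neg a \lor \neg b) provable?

This is the constructively invalid direction of De Morgan's law for conjunction, which is not intuitionistically valid.
A Kripke countermodel: worlds u0, u1, u2; order generated by u0 \le u1, u0 \le u2; atoms true at each world — u0:{}; u1:{a}; u2:{b}.
u0 \nVdash \neg (a \land b) \to (\neg a \lor \neg b): already at u0 itself, u0 \Vdash \neg (a \land b) but u0 \nVdash \neg a \lor \neg b.
u0 \nVdash \neg a \lor \neg b: neither disjunct is forced at u0.
u0 \nVdash \neg a since u1 is accessible from u0 and u1 \Vdash a.
So the root u0 does not force the formula.

No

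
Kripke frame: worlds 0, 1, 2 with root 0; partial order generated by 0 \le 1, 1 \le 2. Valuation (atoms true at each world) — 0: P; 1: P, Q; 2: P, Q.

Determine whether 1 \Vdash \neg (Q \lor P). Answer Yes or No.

No

1 \nVdash \neg (Q \lor P) since 1 is accessible from 1 and 1 \Vdash Q \lor P.
1 \Vdash Q \lor P via the disjunct Q.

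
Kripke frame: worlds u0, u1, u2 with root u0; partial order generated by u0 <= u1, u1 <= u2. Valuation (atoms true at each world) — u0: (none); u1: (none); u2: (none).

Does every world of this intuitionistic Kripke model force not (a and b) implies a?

No

Not every world: u0 does not force not (a and b) implies a.
u0 does not force not (a and b) implies a: already at u0 itself, u0 forces not (a and b) but u0 does not force a.
u0 lacks atom a, so u0 does not force a.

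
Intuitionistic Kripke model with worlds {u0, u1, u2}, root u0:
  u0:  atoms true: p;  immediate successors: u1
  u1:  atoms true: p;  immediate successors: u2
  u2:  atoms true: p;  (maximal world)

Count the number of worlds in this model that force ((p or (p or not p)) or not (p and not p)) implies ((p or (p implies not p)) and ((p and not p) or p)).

u0: forces it.
u1: forces it.
u2: forces it.
Worlds forcing the formula: {u0, u1, u2}.

3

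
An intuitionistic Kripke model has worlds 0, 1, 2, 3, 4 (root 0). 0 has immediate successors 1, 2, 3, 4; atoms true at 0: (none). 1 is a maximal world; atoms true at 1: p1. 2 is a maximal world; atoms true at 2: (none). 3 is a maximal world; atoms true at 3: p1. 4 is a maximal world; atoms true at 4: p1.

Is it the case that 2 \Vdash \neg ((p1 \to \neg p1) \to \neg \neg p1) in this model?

Yes

2 \Vdash \neg ((p1 \to \neg p1) \to \neg \neg p1): no world accessible from 2 forces (p1 \to \neg p1) \to \neg \neg p1.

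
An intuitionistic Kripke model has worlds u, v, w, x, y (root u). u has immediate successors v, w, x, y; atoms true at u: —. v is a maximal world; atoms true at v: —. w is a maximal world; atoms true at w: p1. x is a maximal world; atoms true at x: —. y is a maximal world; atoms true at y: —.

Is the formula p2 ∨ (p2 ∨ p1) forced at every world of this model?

No

Not every world: u ⊮ p2 ∨ (p2 ∨ p1).
u ⊮ p2 ∨ (p2 ∨ p1): neither disjunct is forced at u.
u lacks atom p2, so u ⊮ p2.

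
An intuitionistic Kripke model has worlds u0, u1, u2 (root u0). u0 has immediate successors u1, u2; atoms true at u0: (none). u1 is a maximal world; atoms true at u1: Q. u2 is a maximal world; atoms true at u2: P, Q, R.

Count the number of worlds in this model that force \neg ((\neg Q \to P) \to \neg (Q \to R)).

1

u0: does not force it — u0 \nVdash \neg ((\neg Q \to P) \to \neg (Q \to R)) since u1 is accessible from u0 and u1 \Vdash (\neg Q \to P) \to \neg (Q \to R).
u1: does not force it — u1 \nVdash \neg ((\neg Q \to P) \to \neg (Q \to R)) since u1 is accessible from u1 and u1 \Vdash (\neg Q \to P) \to \neg (Q \to R).
u2: forces it.
Worlds forcing the formula: {u2}.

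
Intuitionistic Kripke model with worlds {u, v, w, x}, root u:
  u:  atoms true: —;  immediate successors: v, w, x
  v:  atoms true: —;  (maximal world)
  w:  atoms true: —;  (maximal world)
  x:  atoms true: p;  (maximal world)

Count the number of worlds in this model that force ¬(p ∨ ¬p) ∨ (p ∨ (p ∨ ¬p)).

3

u: does not force it — u ⊮ ¬(p ∨ ¬p) ∨ (p ∨ (p ∨ ¬p)): neither disjunct is forced at u.
v: forces it.
w: forces it.
x: forces it.
Worlds forcing the formula: {v, w, x}.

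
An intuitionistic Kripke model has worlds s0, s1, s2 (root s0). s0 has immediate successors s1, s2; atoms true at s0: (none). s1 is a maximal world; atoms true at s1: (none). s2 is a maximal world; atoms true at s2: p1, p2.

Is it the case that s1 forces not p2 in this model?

Yes

s1 forces not p2: no world accessible from s1 forces p2.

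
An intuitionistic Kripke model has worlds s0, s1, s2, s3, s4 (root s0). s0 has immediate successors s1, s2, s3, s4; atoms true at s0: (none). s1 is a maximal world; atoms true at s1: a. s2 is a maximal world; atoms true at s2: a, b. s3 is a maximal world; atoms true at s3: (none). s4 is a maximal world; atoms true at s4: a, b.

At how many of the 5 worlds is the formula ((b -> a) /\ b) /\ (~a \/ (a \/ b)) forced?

2

s0: does not force it — s0 ||-/- ((b -> a) /\ b) /\ (~a \/ (a \/ b)) since s0 fails (b -> a) /\ b.
s1: does not force it — s1 ||-/- ((b -> a) /\ b) /\ (~a \/ (a \/ b)) since s1 fails (b -> a) /\ b.
s2: forces it.
s3: does not force it — s3 ||-/- ((b -> a) /\ b) /\ (~a \/ (a \/ b)) since s3 fails (b -> a) /\ b.
s4: forces it.
Worlds forcing the formula: {s2, s4}.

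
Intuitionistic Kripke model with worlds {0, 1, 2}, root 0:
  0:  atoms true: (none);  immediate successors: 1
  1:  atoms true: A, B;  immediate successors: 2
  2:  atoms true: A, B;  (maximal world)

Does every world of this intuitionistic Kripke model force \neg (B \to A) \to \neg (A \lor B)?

0 \Vdash \neg (B \to A) \to \neg (A \lor B) vacuously: no world accessible from 0 forces the antecedent \neg (B \to A).
Since the root 0 forces \neg (B \to A) \to \neg (A \lor B) and forcing is persistent (monotone upward), every world forces it.

Yes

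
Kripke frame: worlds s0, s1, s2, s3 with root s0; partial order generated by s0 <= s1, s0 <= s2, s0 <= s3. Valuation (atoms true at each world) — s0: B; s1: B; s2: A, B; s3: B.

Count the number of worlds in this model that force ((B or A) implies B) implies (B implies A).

1

s0: does not force it — s0 does not force ((B or A) implies B) implies (B implies A): already at s0 itself, s0 forces (B or A) implies B but s0 does not force B implies A.
s1: does not force it.
s2: forces it.
s3: does not force it.
Worlds forcing the formula: {s2}.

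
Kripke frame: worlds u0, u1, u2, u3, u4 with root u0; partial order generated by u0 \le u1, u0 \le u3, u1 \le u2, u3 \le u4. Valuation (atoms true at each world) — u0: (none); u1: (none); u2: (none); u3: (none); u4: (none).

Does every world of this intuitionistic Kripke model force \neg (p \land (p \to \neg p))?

u0 \Vdash \neg (p \land (p \to \neg p)): no world accessible from u0 forces p \land (p \to \neg p).
Since the root u0 forces \neg (p \land (p \to \neg p)) and forcing is persistent (monotone upward), every world forces it.

Yes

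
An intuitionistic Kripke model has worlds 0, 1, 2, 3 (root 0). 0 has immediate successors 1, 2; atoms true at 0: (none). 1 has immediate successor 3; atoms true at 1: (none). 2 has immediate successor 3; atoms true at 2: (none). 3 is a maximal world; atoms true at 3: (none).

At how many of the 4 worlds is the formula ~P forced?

0: forces it.
1: forces it.
2: forces it.
3: forces it.
Worlds forcing the formula: {0, 1, 2, 3}.

4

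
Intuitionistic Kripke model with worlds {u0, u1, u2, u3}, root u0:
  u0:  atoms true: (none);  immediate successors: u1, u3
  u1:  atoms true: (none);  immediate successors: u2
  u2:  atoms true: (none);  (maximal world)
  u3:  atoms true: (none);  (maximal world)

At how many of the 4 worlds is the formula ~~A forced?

u0: does not force it — u0 ||-/- ~~A since u0 is accessible from u0 and u0 ||- ~A.
u1: does not force it — u1 ||-/- ~~A since u1 is accessible from u1 and u1 ||- ~A.
u2: does not force it — u2 ||-/- ~~A since u2 is accessible from u2 and u2 ||- ~A.
u3: does not force it.
Worlds forcing the formula: { }.

0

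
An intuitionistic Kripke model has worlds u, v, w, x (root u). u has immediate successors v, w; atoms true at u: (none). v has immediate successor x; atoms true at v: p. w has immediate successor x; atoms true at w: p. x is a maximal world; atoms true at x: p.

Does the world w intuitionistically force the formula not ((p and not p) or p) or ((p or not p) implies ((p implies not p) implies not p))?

Yes

w forces not ((p and not p) or p) or ((p or not p) implies ((p implies not p) implies not p)) via the disjunct (p or not p) implies ((p implies not p) implies not p).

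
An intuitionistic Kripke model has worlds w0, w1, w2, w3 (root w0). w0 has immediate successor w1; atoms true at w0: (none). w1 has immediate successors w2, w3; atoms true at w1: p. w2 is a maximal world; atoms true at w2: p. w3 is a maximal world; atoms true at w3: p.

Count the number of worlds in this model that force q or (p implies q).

0

w0: does not force it — w0 does not force q or (p implies q): neither disjunct is forced at w0.
w1: does not force it.
w2: does not force it.
w3: does not force it.
Worlds forcing the formula: { }.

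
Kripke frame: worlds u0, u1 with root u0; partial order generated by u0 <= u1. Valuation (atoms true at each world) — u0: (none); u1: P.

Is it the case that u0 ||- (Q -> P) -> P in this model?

No

u0 ||-/- (Q -> P) -> P: already at u0 itself, u0 ||- Q -> P but u0 ||-/- P.
u0 lacks atom P, so u0 ||-/- P.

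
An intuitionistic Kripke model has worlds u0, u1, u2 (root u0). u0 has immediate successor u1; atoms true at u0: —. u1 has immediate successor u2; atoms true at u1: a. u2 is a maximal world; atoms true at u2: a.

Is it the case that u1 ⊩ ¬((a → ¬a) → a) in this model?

No

u1 ⊮ ¬((a → ¬a) → a) since u1 is accessible from u1 and u1 ⊩ (a → ¬a) → a.
u1 ⊩ (a → ¬a) → a vacuously: no world accessible from u1 forces the antecedent a → ¬a.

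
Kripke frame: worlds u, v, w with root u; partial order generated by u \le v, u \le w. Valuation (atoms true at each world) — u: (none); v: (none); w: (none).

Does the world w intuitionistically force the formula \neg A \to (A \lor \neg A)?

w \Vdash \neg A \to (A \lor \neg A): every world accessible from w that forces \neg A (namely w) also forces A \lor \neg A.

Yes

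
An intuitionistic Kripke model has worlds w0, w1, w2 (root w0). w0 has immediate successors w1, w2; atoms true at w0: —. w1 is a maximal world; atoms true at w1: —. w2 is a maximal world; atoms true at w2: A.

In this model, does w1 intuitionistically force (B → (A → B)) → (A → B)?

w1 ⊩ (B → (A → B)) → (A → B): every world accessible from w1 that forces B → (A → B) (namely w1) also forces A → B.

Yes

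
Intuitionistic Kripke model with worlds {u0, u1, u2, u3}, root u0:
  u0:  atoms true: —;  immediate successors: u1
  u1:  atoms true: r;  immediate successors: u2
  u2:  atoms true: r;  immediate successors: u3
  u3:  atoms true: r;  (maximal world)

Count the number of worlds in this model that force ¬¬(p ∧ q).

0

u0: does not force it — u0 ⊮ ¬¬(p ∧ q) since u0 is accessible from u0 and u0 ⊩ ¬(p ∧ q).
u1: does not force it.
u2: does not force it.
u3: does not force it.
Worlds forcing the formula: { }.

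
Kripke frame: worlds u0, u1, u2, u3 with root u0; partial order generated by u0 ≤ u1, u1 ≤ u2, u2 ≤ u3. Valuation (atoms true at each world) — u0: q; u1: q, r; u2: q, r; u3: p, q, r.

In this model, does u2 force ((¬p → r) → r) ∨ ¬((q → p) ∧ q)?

Yes

u2 ⊩ ((¬p → r) → r) ∨ ¬((q → p) ∧ q) via the disjunct (¬p → r) → r.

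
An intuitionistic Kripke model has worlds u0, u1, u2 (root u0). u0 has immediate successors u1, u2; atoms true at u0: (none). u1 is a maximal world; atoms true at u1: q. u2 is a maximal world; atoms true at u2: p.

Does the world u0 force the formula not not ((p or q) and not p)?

u0 does not force not not ((p or q) and not p) since u2 is accessible from u0 and u2 forces not ((p or q) and not p).
u2 forces not ((p or q) and not p): no world accessible from u2 forces (p or q) and not p.

No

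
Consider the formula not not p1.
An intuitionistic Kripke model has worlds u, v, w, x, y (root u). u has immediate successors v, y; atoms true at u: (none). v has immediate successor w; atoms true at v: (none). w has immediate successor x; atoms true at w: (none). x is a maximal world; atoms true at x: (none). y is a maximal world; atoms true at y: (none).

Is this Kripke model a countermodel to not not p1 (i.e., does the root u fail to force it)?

Yes

u does not force not not p1 since u is accessible from u and u forces not p1.
u forces not p1: no world accessible from u forces p1.
So the root u does not force not not p1; the model is a countermodel.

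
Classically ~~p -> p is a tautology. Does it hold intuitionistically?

This is double-negation elimination, which is not intuitionistically valid.
A Kripke countermodel: worlds s0, s1; order generated by s0 <= s1; atoms true at each world — s0:{}; s1:{p}.
s0 ||-/- ~~p -> p: already at s0 itself, s0 ||- ~~p but s0 ||-/- p.
s0 lacks atom p, so s0 ||-/- p.
So the root s0 does not force the formula.

No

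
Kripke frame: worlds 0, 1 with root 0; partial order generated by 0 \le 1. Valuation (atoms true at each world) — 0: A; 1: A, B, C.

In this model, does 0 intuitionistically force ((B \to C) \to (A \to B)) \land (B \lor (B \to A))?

0 \nVdash ((B \to C) \to (A \to B)) \land (B \lor (B \to A)) since 0 fails (B \to C) \to (A \to B).

No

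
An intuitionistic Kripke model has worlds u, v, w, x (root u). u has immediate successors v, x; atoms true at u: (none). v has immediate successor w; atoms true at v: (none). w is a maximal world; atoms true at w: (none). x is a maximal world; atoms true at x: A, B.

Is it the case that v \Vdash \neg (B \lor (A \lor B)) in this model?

Yes

v \Vdash \neg (B \lor (A \lor B)): no world accessible from v forces B \lor (A \lor B).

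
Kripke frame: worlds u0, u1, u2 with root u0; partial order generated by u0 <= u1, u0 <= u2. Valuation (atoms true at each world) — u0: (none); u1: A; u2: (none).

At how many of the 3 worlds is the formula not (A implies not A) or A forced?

1

u0: does not force it — u0 does not force not (A implies not A) or A: neither disjunct is forced at u0.
u1: forces it.
u2: does not force it — u2 does not force not (A implies not A) or A: neither disjunct is forced at u2.
Worlds forcing the formula: {u1}.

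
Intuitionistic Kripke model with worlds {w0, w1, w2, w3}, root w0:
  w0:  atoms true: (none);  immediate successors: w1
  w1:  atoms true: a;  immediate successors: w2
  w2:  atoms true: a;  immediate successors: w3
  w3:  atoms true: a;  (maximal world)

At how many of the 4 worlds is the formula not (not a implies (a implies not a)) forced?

w0: does not force it — w0 does not force not (not a implies (a implies not a)) since w0 is accessible from w0 and w0 forces not a implies (a implies not a).
w1: does not force it — w1 does not force not (not a implies (a implies not a)) since w1 is accessible from w1 and w1 forces not a implies (a implies not a).
w2: does not force it.
w3: does not force it.
Worlds forcing the formula: { }.

0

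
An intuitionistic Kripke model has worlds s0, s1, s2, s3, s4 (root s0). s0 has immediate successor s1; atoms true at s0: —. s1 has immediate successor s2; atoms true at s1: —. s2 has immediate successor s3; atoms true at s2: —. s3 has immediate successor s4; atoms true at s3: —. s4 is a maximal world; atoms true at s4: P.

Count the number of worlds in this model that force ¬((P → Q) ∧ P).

5

s0: forces it.
s1: forces it.
s2: forces it.
s3: forces it.
s4: forces it.
Worlds forcing the formula: {s0, s1, s2, s3, s4}.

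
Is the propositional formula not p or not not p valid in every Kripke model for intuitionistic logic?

This is the weak law of excluded middle, which is not intuitionistically valid.
A Kripke countermodel: worlds s0, s1, s2; order generated by s0 <= s1, s0 <= s2; atoms true at each world — s0:{}; s1:{p}; s2:{}.
s0 does not force not p or not not p: neither disjunct is forced at s0.
s0 does not force not p since s1 is accessible from s0 and s1 forces p.
So the root s0 does not force the formula.

No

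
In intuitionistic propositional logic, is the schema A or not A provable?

This is the law of excluded middle, which is not intuitionistically valid.
A Kripke countermodel: worlds u, v; order generated by u <= v; atoms true at each world — u:{}; v:{A}.
u does not force A or not A: neither disjunct is forced at u.
u lacks atom A, so u does not force A.
So the root u does not force the formula.

No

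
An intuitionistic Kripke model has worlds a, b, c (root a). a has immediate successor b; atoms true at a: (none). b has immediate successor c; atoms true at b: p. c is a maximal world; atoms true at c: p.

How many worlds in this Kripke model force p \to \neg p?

a: does not force it — a \nVdash p \to \neg p: at the accessible world b, b \Vdash p but b \nVdash \neg p.
b: does not force it — b \nVdash p \to \neg p: already at b itself, b \Vdash p but b \nVdash \neg p.
c: does not force it — c \nVdash p \to \neg p: already at c itself, c \Vdash p but c \nVdash \neg p.
Worlds forcing the formula: { }.

0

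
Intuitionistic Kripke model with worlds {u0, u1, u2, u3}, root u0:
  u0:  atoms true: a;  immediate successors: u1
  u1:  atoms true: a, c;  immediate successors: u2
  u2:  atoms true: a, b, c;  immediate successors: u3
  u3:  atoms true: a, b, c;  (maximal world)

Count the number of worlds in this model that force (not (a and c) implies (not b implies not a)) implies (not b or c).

3

u0: does not force it — u0 does not force (not (a and c) implies (not b implies not a)) implies (not b or c): already at u0 itself, u0 forces not (a and c) implies (not b implies not a) but u0 does not force not b or c.
u1: forces it.
u2: forces it.
u3: forces it.
Worlds forcing the formula: {u1, u2, u3}.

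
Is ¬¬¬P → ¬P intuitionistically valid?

This is triple-negation reduction, which is intuitionistically derivable.
Assume ¬¬¬P and suppose P. Then ¬¬P (double-negation introduction), contradicting ¬¬¬P. So ¬P.

Yes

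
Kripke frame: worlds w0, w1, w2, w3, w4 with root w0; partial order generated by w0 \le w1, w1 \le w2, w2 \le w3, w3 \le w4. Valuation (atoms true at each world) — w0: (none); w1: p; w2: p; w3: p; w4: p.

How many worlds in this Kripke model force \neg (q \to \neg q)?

w0: does not force it — w0 \nVdash \neg (q \to \neg q) since w0 is accessible from w0 and w0 \Vdash q \to \neg q.
w1: does not force it — w1 \nVdash \neg (q \to \neg q) since w1 is accessible from w1 and w1 \Vdash q \to \neg q.
w2: does not force it — w2 \nVdash \neg (q \to \neg q) since w2 is accessible from w2 and w2 \Vdash q \to \neg q.
w3: does not force it.
w4: does not force it.
Worlds forcing the formula: { }.

0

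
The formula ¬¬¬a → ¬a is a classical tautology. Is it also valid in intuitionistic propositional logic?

This is triple-negation reduction, which is intuitionistically derivable.
Assume ¬¬¬a and suppose a. Then ¬¬a (double-negation introduction), contradicting ¬¬¬a. So ¬a.

Yes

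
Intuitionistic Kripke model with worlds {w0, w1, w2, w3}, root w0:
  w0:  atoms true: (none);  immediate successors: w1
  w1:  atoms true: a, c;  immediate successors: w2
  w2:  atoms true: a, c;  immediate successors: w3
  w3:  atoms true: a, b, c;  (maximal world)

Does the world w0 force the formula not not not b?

No

w0 does not force not not not b since w0 is accessible from w0 and w0 forces not not b.
w0 forces not not b: no world accessible from w0 forces not b.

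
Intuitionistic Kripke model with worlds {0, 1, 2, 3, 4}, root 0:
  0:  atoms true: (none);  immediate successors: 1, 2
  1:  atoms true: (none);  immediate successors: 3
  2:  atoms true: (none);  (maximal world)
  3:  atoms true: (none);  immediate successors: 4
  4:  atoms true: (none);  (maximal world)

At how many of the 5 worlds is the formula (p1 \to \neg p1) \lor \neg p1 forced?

5

0: forces it.
1: forces it.
2: forces it.
3: forces it.
4: forces it.
Worlds forcing the formula: {0, 1, 2, 3, 4}.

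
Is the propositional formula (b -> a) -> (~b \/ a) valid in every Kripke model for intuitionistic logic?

No

This is the material-implication-as-disjunction principle, which is not intuitionistically valid.
A Kripke countermodel: worlds u0, u1; order generated by u0 <= u1; atoms true at each world — u0:{}; u1:{a,b}.
u0 ||-/- (b -> a) -> (~b \/ a): already at u0 itself, u0 ||- b -> a but u0 ||-/- ~b \/ a.
u0 ||-/- ~b \/ a: neither disjunct is forced at u0.
u0 ||-/- ~b since u1 is accessible from u0 and u1 ||- b.
So the root u0 does not force the formula.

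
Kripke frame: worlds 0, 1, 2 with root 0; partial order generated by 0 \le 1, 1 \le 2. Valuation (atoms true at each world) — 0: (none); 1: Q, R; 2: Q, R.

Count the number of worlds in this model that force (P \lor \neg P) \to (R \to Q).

0: forces it.
1: forces it.
2: forces it.
Worlds forcing the formula: {0, 1, 2}.

3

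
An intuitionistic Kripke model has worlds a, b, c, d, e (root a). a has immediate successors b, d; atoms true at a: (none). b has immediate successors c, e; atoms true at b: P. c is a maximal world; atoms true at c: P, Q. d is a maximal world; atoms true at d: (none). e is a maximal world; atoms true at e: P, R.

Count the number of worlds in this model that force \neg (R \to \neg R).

a: does not force it — a \nVdash \neg (R \to \neg R) since c is accessible from a and c \Vdash R \to \neg R.
b: does not force it.
c: does not force it.
d: does not force it.
e: forces it.
Worlds forcing the formula: {e}.

1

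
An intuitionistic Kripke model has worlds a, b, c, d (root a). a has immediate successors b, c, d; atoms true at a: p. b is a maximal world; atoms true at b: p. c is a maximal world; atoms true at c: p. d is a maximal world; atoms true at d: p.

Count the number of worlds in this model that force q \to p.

4

a: forces it.
b: forces it.
c: forces it.
d: forces it.
Worlds forcing the formula: {a, b, c, d}.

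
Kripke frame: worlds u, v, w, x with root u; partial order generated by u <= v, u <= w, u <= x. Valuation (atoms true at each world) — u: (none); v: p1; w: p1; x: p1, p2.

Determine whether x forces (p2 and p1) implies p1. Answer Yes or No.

Yes

x forces (p2 and p1) implies p1: every world accessible from x that forces p2 and p1 (namely x) also forces p1.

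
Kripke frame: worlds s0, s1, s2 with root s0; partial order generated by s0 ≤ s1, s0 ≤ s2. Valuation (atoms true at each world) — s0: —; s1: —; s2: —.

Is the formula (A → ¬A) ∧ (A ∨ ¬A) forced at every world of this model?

Yes

s0 ⊩ (A → ¬A) ∧ (A ∨ ¬A) since s0 forces both conjuncts.
Since the root s0 forces (A → ¬A) ∧ (A ∨ ¬A) and forcing is persistent (monotone upward), every world forces it.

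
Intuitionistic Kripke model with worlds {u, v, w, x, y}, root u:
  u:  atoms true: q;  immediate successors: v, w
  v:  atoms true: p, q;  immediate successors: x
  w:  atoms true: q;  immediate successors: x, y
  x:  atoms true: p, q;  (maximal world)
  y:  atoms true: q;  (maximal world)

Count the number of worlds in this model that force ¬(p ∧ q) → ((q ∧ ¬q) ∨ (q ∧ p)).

2

u: does not force it — u ⊮ ¬(p ∧ q) → ((q ∧ ¬q) ∨ (q ∧ p)): at the accessible world y, y ⊩ ¬(p ∧ q) but y ⊮ (q ∧ ¬q) ∨ (q ∧ p).
v: forces it.
w: does not force it — w ⊮ ¬(p ∧ q) → ((q ∧ ¬q) ∨ (q ∧ p)): at the accessible world y, y ⊩ ¬(p ∧ q) but y ⊮ (q ∧ ¬q) ∨ (q ∧ p).
x: forces it.
y: does not force it — y ⊮ ¬(p ∧ q) → ((q ∧ ¬q) ∨ (q ∧ p)): already at y itself, y ⊩ ¬(p ∧ q) but y ⊮ (q ∧ ¬q) ∨ (q ∧ p).
Worlds forcing the formula: {v, x}.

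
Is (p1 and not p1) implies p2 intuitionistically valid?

This is an instance of ex falso quodlibet, which is intuitionistically derivable.
No world can force both p1 and not p1, so the antecedent p1 and not p1 is never forced and the implication holds vacuously at every world.

Yes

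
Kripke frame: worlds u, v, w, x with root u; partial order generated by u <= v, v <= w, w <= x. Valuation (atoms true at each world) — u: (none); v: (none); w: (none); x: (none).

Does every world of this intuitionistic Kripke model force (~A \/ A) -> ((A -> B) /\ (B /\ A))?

No

Not every world: u ||-/- (~A \/ A) -> ((A -> B) /\ (B /\ A)).
u ||-/- (~A \/ A) -> ((A -> B) /\ (B /\ A)): already at u itself, u ||- ~A \/ A but u ||-/- (A -> B) /\ (B /\ A).
u ||-/- (A -> B) /\ (B /\ A) since u fails B /\ A.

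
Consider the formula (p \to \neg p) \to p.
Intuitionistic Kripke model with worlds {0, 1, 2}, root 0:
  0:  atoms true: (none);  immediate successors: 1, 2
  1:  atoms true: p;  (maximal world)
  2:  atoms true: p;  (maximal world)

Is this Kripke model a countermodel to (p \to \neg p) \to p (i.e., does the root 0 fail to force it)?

No

0 \Vdash (p \to \neg p) \to p vacuously: no world accessible from 0 forces the antecedent p \to \neg p.
So the root 0 forces (p \to \neg p) \to p; the model is not a countermodel.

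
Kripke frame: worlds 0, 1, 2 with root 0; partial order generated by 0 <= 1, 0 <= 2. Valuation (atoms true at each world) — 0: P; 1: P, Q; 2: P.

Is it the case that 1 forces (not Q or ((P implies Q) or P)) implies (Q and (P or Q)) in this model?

1 forces (not Q or ((P implies Q) or P)) implies (Q and (P or Q)): every world accessible from 1 that forces not Q or ((P implies Q) or P) (namely 1) also forces Q and (P or Q).

Yes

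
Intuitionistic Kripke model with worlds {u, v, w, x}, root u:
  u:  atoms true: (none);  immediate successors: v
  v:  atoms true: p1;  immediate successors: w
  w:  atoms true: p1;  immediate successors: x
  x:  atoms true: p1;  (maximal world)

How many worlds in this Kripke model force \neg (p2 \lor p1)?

u: does not force it — u \nVdash \neg (p2 \lor p1) since v is accessible from u and v \Vdash p2 \lor p1.
v: does not force it.
w: does not force it.
x: does not force it.
Worlds forcing the formula: { }.

0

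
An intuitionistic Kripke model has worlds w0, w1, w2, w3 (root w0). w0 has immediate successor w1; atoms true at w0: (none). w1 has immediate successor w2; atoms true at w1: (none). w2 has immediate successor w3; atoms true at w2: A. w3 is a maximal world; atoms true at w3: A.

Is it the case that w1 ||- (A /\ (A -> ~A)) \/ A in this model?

w1 ||-/- (A /\ (A -> ~A)) \/ A: neither disjunct is forced at w1.
w1 ||-/- A /\ (A -> ~A) since w1 fails A.

No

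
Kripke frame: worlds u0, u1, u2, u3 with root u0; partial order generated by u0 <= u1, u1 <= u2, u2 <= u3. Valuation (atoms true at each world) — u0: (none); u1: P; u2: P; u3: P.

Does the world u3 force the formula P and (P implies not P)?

u3 does not force P and (P implies not P) since u3 fails P implies not P.

No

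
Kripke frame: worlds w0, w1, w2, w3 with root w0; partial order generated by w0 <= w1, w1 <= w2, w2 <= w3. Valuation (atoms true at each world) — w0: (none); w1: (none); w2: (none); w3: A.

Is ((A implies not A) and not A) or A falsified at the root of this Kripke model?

Yes

w0 does not force ((A implies not A) and not A) or A: neither disjunct is forced at w0.
w0 does not force (A implies not A) and not A since w0 fails A implies not A.
So the root w0 does not force ((A implies not A) and not A) or A; the model is a countermodel.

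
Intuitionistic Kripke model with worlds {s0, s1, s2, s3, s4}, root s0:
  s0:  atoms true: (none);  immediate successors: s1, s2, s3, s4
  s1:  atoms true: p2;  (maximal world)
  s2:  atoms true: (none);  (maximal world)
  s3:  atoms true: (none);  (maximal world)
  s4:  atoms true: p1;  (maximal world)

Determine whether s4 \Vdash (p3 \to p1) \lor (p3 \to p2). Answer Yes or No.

s4 \Vdash (p3 \to p1) \lor (p3 \to p2) via the disjunct p3 \to p1.

Yes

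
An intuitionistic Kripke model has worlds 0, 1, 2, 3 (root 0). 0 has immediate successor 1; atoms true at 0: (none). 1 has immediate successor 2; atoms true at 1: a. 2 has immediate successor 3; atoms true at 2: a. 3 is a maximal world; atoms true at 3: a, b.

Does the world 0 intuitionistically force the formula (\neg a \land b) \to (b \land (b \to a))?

0 \Vdash (\neg a \land b) \to (b \land (b \to a)) vacuously: no world accessible from 0 forces the antecedent \neg a \land b.

Yes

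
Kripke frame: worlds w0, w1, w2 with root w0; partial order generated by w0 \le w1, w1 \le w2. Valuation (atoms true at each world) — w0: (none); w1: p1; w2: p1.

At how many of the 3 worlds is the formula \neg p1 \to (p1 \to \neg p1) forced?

w0: forces it.
w1: forces it.
w2: forces it.
Worlds forcing the formula: {w0, w1, w2}.

3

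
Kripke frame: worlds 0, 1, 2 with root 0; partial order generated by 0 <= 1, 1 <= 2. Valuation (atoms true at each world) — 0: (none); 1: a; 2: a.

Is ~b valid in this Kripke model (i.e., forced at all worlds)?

0 ||- ~b: no world accessible from 0 forces b.
Since the root 0 forces ~b and forcing is persistent (monotone upward), every world forces it.

Yes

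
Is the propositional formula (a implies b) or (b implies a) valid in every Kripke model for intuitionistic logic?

No

This is the Gödel–Dummett linearity axiom, which is not intuitionistically valid.
A Kripke countermodel: worlds 0, 1, 2; order generated by 0 <= 1, 0 <= 2; atoms true at each world — 0:{}; 1:{a}; 2:{b}.
0 does not force (a implies b) or (b implies a): neither disjunct is forced at 0.
0 does not force a implies b: at the accessible world 1, 1 forces a but 1 does not force b.
1 lacks atom b, so 1 does not force b.
So the root 0 does not force the formula.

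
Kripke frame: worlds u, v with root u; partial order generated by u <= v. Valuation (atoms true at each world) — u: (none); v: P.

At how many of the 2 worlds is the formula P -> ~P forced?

u: does not force it — u ||-/- P -> ~P: at the accessible world v, v ||- P but v ||-/- ~P.
v: does not force it — v ||-/- P -> ~P: already at v itself, v ||- P but v ||-/- ~P.
Worlds forcing the formula: { }.

0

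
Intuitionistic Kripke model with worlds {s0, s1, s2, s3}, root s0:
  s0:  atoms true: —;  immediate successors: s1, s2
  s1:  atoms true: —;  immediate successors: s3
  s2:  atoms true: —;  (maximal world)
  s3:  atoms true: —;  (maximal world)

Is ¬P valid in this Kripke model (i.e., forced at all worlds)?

Yes

s0 ⊩ ¬P: no world accessible from s0 forces P.
Since the root s0 forces ¬P and forcing is persistent (monotone upward), every world forces it.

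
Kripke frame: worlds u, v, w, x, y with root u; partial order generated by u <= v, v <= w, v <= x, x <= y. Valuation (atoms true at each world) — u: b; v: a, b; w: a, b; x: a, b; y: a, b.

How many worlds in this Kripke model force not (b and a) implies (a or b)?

5

u: forces it.
v: forces it.
w: forces it.
x: forces it.
y: forces it.
Worlds forcing the formula: {u, v, w, x, y}.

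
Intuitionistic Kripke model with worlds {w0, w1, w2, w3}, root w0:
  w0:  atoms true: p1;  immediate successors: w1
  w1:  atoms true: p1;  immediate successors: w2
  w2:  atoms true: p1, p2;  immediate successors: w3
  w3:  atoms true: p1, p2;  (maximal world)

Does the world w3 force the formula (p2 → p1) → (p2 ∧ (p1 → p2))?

w3 ⊩ (p2 → p1) → (p2 ∧ (p1 → p2)): every world accessible from w3 that forces p2 → p1 (namely w3) also forces p2 ∧ (p1 → p2).

Yes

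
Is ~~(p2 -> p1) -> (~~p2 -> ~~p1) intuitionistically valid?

This is the distribution of double negation over implication, which is intuitionistically derivable.
Assume ~~(p2 -> p1) and ~~p2; suppose ~p1. Then p2 -> p1 would give ~p2 (by contraposition), contradicting ~~p2; so ~(p2 -> p1), contradicting ~~(p2 -> p1). Hence ~~p1.

Yes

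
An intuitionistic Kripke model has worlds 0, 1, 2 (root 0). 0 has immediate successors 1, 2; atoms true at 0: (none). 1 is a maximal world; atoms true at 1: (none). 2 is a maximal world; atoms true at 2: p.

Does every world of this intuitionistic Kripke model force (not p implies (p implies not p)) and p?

No

Not every world: 0 does not force (not p implies (p implies not p)) and p.
0 does not force (not p implies (p implies not p)) and p since 0 fails p.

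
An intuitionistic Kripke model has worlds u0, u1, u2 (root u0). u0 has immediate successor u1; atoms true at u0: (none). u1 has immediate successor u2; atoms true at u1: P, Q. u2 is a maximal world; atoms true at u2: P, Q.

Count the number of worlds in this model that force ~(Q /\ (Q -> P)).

u0: does not force it — u0 ||-/- ~(Q /\ (Q -> P)) since u1 is accessible from u0 and u1 ||- Q /\ (Q -> P).
u1: does not force it.
u2: does not force it.
Worlds forcing the formula: { }.

0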